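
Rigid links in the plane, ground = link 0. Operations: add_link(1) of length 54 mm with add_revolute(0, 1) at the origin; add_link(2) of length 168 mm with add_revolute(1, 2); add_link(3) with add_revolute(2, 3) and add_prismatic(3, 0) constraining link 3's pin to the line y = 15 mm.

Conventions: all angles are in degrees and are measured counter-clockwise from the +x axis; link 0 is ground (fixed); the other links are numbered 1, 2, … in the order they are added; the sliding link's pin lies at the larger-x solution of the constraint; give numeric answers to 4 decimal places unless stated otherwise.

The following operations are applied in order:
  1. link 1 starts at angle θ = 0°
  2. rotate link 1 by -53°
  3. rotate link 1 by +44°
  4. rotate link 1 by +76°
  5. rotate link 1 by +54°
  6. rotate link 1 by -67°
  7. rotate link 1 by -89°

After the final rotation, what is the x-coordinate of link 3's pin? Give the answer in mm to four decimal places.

geometry: r = 54 mm, L = 168 mm, e = 15 mm; θ starts at 0°
rotate link 1 by -53°: θ ← 0° -53° = -53°
rotate link 1 by +44°: θ ← -53° +44° = -9°
rotate link 1 by +76°: θ ← -9° +76° = 67°
rotate link 1 by +54°: θ ← 67° +54° = 121°
rotate link 1 by -67°: θ ← 121° -67° = 54°
rotate link 1 by -89°: θ ← 54° -89° = -35°
crank pin P = (r cos θ, r sin θ) = (44.234210, -30.973128)
h = r sin θ − e = -30.973128 − 15 = -45.973128
x = r cos θ + √(L² − h²) = 44.234210 + 161.587350 = 205.821560

205.8216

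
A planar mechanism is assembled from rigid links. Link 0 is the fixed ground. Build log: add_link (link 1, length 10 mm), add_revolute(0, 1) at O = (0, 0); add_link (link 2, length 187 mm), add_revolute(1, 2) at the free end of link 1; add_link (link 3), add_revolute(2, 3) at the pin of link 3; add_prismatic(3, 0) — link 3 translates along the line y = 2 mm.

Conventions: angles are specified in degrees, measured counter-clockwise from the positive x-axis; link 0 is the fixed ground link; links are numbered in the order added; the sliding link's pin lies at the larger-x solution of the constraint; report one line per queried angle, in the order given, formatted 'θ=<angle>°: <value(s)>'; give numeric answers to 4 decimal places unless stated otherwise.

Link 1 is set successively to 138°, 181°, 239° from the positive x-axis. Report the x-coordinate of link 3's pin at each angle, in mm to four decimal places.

geometry: r = 10 mm, L = 187 mm, e = 2 mm
θ=138°: crank pin P = (r cos θ, r sin θ) = (-7.431448, 6.691306)
θ=138°: h = r sin θ − e = 6.691306 − 2 = 4.691306
θ=138°: x = r cos θ + √(L² − h²) = -7.431448 + 186.941145 = 179.509697
θ=181°: crank pin P = (r cos θ, r sin θ) = (-9.998477, -0.174524)
θ=181°: h = r sin θ − e = -0.174524 − 2 = -2.174524
θ=181°: x = r cos θ + √(L² − h²) = -9.998477 + 186.987356 = 176.988879
θ=239°: crank pin P = (r cos θ, r sin θ) = (-5.150381, -8.571673)
θ=239°: h = r sin θ − e = -8.571673 − 2 = -10.571673
θ=239°: x = r cos θ + √(L² − h²) = -5.150381 + 186.700937 = 181.550556

θ=138°: 179.5097
θ=181°: 176.9889
θ=239°: 181.5506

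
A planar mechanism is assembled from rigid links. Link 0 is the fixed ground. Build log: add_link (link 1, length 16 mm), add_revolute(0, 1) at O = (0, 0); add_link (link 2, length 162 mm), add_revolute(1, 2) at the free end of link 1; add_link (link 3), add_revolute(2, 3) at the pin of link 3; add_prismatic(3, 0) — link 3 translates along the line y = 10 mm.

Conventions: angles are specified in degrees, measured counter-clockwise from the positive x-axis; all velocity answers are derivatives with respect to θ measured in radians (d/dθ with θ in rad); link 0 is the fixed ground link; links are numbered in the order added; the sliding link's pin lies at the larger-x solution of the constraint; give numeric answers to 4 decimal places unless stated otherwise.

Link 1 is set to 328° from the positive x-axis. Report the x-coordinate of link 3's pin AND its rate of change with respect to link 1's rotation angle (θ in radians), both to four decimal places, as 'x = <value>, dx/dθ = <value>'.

geometry: r = 16 mm, L = 162 mm, e = 10 mm
crank pin P = (r cos θ, r sin θ) = (13.568770, -8.478708)
h = r sin θ − e = -8.478708 − 10 = -18.478708
x = r cos θ + √(L² − h²) = 13.568770 + 160.942652 = 174.511422
dx/dθ = −r sin θ − h·r cos θ/√(L² − h²) (θ in radians; h = -18.478708) = 10.036613

x = 174.5114, dx/dθ = 10.0366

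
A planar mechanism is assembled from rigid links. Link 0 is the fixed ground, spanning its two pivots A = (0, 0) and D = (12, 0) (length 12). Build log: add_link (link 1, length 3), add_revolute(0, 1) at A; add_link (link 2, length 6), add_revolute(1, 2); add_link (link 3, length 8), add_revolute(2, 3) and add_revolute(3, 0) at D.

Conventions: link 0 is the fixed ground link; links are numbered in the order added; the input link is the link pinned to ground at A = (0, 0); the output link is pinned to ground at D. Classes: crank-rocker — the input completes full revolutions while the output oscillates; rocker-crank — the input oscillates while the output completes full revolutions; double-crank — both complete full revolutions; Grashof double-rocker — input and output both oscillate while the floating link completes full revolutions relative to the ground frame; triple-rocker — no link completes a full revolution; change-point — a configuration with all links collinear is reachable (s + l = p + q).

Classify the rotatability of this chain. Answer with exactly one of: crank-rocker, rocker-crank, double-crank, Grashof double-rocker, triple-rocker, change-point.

lengths: ground=12, input=3, coupler=6, output=8
sorted: s=3 (shortest), l=12 (longest), p+q=14
s + l = 15 vs p + q = 14
s + l > p + q → non-Grashof → no link fully rotates → triple-rocker

triple-rocker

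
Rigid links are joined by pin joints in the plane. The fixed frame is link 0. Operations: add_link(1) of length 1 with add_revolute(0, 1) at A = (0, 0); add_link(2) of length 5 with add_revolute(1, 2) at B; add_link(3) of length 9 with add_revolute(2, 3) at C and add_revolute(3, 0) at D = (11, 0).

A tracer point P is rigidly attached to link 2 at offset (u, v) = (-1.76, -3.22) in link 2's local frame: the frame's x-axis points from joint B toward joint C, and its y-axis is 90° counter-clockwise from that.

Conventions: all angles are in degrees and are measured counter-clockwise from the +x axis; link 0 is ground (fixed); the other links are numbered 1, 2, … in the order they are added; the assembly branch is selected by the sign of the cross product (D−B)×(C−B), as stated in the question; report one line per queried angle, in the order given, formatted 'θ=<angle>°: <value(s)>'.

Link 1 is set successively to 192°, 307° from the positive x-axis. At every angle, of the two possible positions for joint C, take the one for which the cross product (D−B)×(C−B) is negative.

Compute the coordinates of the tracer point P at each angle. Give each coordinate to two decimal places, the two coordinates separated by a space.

A=(0,0), D=(11.00,0)
θ=192°: B = A + 1.00·(cos192°, sin192°) = (-0.9781, -0.2079)
θ=192°: |BD| = 11.9800
θ=192°: circle(B,5.00) ∩ circle(D,9.00): a=3.6527, h=3.4143
θ=192°:   candidates: C₊=(2.6148,3.2693) cross=40.903; C₋=(2.7333,-3.5583) cross=-40.903
θ=192°:   branch - wants cross < 0 → take C=(2.7333,-3.5583) (cross=-40.903)
θ=192°: ex = (C−B)/|BC| = (0.7423,-0.6701); ey = (0.6701,0.7423)
θ=192°: P = B + -1.76·ex + -3.22·ey = (-4.4422,-1.4187)
θ=307°: B = A + 1.00·(cos307°, sin307°) = (0.6018, -0.7986)
θ=307°: |BD| = 10.4288
θ=307°: circle(B,5.00) ∩ circle(D,9.00): a=2.5295, h=4.3129
θ=307°:   candidates: C₊=(2.7936,3.6954) cross=44.979; C₋=(3.4542,-4.9052) cross=-44.979
θ=307°:   branch - wants cross < 0 → take C=(3.4542,-4.9052) (cross=-44.979)
θ=307°: ex = (C−B)/|BC| = (0.5705,-0.8213); ey = (0.8213,0.5705)
θ=307°: P = B + -1.76·ex + -3.22·ey = (-3.0469,-1.1901)

θ=192°: -4.44 -1.42
θ=307°: -3.05 -1.19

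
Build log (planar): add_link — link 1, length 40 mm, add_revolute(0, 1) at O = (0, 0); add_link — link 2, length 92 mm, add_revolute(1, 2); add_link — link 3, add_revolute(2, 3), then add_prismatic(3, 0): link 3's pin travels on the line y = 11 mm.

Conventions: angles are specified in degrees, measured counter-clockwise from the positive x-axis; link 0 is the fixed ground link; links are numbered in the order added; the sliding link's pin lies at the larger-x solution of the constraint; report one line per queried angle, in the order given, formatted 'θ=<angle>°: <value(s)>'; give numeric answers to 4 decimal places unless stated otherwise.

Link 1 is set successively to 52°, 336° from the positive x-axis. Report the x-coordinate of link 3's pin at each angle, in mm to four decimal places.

geometry: r = 40 mm, L = 92 mm, e = 11 mm
θ=52°: crank pin P = (r cos θ, r sin θ) = (24.626459, 31.520430)
θ=52°: h = r sin θ − e = 31.520430 − 11 = 20.520430
θ=52°: x = r cos θ + √(L² − h²) = 24.626459 + 89.682283 = 114.308742
θ=336°: crank pin P = (r cos θ, r sin θ) = (36.541818, -16.269466)
θ=336°: h = r sin θ − e = -16.269466 − 11 = -27.269466
θ=336°: x = r cos θ + √(L² − h²) = 36.541818 + 87.865672 = 124.407490

θ=52°: 114.3087
θ=336°: 124.4075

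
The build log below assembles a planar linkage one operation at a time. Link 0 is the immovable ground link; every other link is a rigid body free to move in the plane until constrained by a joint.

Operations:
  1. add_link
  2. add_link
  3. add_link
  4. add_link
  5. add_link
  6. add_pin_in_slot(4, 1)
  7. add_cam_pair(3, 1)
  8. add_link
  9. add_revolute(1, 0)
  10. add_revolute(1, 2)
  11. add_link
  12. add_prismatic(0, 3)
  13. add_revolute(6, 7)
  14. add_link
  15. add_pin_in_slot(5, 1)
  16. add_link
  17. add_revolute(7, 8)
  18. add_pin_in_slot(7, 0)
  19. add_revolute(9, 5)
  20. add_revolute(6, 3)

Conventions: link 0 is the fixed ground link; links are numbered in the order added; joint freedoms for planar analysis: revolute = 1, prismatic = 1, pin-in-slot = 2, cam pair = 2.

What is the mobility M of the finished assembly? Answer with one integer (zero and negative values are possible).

L=1 J1=0 J2=0
add link → L=2 J1=0 J2=0
add link → L=3 J1=0 J2=0
add link → L=4 J1=0 J2=0
add link → L=5 J1=0 J2=0
add link → L=6 J1=0 J2=0
PS@4,1 dof=2 J2 → L=6 J1=0 J2=1
C@3,1 dof=2 J2 → L=6 J1=0 J2=2
add link → L=7 J1=0 J2=2
R@1,0 dof=1 J1 → L=7 J1=1 J2=2
R@1,2 dof=1 J1 → L=7 J1=2 J2=2
add link → L=8 J1=2 J2=2
P@0,3 dof=1 J1 → L=8 J1=3 J2=2
R@6,7 dof=1 J1 → L=8 J1=4 J2=2
add link → L=9 J1=4 J2=2
PS@5,1 dof=2 J2 → L=9 J1=4 J2=3
add link → L=10 J1=4 J2=3
R@7,8 dof=1 J1 → L=10 J1=5 J2=3
PS@7,0 dof=2 J2 → L=10 J1=5 J2=4
R@9,5 dof=1 J1 → L=10 J1=6 J2=4
R@6,3 dof=1 J1 → L=10 J1=7 J2=4
M=3(L−1)−2J1−J2=3·9−2·7−4=9

M = 9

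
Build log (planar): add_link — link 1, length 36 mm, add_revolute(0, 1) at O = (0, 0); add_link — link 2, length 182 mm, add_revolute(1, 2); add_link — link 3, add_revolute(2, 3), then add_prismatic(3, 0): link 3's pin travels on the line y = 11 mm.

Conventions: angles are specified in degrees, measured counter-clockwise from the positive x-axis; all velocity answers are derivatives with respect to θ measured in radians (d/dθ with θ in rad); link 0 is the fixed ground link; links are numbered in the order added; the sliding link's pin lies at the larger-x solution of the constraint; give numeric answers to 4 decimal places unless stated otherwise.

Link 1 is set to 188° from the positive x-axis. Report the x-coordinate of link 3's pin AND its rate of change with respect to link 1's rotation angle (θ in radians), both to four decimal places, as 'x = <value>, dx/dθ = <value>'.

geometry: r = 36 mm, L = 182 mm, e = 11 mm
crank pin P = (r cos θ, r sin θ) = (-35.649650, -5.010232)
h = r sin θ − e = -5.010232 − 11 = -16.010232
x = r cos θ + √(L² − h²) = -35.649650 + 181.294436 = 145.644785
dx/dθ = −r sin θ − h·r cos θ/√(L² − h²) (θ in radians; h = -16.010232) = 1.861987

x = 145.6448, dx/dθ = 1.8620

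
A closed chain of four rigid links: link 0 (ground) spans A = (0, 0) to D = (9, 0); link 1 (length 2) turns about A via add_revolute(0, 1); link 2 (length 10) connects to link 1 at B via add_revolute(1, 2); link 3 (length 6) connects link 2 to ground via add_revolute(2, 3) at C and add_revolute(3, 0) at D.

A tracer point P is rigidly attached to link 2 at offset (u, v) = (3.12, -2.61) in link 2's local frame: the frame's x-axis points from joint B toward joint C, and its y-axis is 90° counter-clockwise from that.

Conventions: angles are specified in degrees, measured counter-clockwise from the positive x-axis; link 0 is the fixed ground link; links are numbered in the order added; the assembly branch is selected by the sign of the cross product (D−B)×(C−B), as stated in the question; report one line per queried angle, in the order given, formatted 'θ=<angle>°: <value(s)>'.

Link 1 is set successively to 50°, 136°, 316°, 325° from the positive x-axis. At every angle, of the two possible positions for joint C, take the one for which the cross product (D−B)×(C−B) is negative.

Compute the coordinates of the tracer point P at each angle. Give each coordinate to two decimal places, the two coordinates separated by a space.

A=(0,0), D=(9.00,0)
θ=50°: B = A + 2.00·(cos50°, sin50°) = (1.2856, 1.5321)
θ=50°: |BD| = 7.8651
θ=50°: circle(B,10.00) ∩ circle(D,6.00): a=8.0012, h=5.9985
θ=50°:   candidates: C₊=(10.3019,5.8570) cross=47.178; C₋=(7.9650,-5.9101) cross=-47.178
θ=50°:   branch - wants cross < 0 → take C=(7.9650,-5.9101) (cross=-47.178)
θ=50°: ex = (C−B)/|BC| = (0.6679,-0.7442); ey = (0.7442,0.6679)
θ=50°: P = B + 3.12·ex + -2.61·ey = (1.4272,-2.5332)
θ=136°: B = A + 2.00·(cos136°, sin136°) = (-1.4387, 1.3893)
θ=136°: |BD| = 10.5307
θ=136°: circle(B,10.00) ∩ circle(D,6.00): a=8.3041, h=5.5715
θ=136°:   candidates: C₊=(7.5279,5.8166) cross=58.672; C₋=(6.0578,-5.2291) cross=-58.672
θ=136°:   branch - wants cross < 0 → take C=(6.0578,-5.2291) (cross=-58.672)
θ=136°: ex = (C−B)/|BC| = (0.7496,-0.6618); ey = (0.6618,0.7496)
θ=136°: P = B + 3.12·ex + -2.61·ey = (-0.8272,-2.6322)
θ=316°: B = A + 2.00·(cos316°, sin316°) = (1.4387, -1.3893)
θ=316°: |BD| = 7.6879
θ=316°: circle(B,10.00) ∩ circle(D,6.00): a=8.0063, h=5.9915
θ=316°:   candidates: C₊=(8.2304,5.9504) cross=46.062; C₋=(10.3960,-5.8353) cross=-46.062
θ=316°:   branch - wants cross < 0 → take C=(10.3960,-5.8353) (cross=-46.062)
θ=316°: ex = (C−B)/|BC| = (0.8957,-0.4446); ey = (0.4446,0.8957)
θ=316°: P = B + 3.12·ex + -2.61·ey = (3.0729,-5.1143)
θ=325°: B = A + 2.00·(cos325°, sin325°) = (1.6383, -1.1472)
θ=325°: |BD| = 7.4505
θ=325°: circle(B,10.00) ∩ circle(D,6.00): a=8.0203, h=5.9729
θ=325°:   candidates: C₊=(8.6433,5.9894) cross=44.501; C₋=(10.4826,-5.8139) cross=-44.501
θ=325°:   branch - wants cross < 0 → take C=(10.4826,-5.8139) (cross=-44.501)
θ=325°: ex = (C−B)/|BC| = (0.8844,-0.4667); ey = (0.4667,0.8844)
θ=325°: P = B + 3.12·ex + -2.61·ey = (3.1797,-4.9115)

θ=50°: 1.43 -2.53
θ=136°: -0.83 -2.63
θ=316°: 3.07 -5.11
θ=325°: 3.18 -4.91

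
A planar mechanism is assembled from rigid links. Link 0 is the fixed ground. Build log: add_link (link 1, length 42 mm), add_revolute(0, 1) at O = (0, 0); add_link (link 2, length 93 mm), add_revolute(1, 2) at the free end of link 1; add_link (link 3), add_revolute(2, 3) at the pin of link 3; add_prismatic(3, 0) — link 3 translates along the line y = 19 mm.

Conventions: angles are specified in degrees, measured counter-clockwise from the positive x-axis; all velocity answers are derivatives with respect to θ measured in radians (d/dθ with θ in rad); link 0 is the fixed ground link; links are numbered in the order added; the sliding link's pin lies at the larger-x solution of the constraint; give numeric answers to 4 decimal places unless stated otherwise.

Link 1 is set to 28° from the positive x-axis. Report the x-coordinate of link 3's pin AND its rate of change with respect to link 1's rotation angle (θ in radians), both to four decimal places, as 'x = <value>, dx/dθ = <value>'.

geometry: r = 42 mm, L = 93 mm, e = 19 mm
crank pin P = (r cos θ, r sin θ) = (37.083799, 19.717806)
h = r sin θ − e = 19.717806 − 19 = 0.717806
x = r cos θ + √(L² − h²) = 37.083799 + 92.997230 = 130.081029
dx/dθ = −r sin θ − h·r cos θ/√(L² − h²) (θ in radians; h = 0.717806) = -20.004040

x = 130.0810, dx/dθ = -20.0040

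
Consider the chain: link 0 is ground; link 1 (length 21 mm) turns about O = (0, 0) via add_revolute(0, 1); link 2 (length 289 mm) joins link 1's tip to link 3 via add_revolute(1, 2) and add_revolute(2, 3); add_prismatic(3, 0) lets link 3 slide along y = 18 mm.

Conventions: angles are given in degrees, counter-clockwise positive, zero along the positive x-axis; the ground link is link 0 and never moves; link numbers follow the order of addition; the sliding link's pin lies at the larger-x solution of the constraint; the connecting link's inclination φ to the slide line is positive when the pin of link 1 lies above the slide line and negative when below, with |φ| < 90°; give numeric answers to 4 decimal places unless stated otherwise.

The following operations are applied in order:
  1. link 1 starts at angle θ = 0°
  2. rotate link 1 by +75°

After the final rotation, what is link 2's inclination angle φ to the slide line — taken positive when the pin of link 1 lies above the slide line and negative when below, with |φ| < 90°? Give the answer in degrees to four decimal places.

geometry: r = 21 mm, L = 289 mm, e = 18 mm; θ starts at 0°
rotate link 1 by +75°: θ ← 0° +75° = 75°
h = r sin θ − e = 20.284442 − 18 = 2.284442
sin φ = h / L = 2.284442 / 289 = 0.00790464
φ = arcsin(0.00790464) = 0.452908°

0.4529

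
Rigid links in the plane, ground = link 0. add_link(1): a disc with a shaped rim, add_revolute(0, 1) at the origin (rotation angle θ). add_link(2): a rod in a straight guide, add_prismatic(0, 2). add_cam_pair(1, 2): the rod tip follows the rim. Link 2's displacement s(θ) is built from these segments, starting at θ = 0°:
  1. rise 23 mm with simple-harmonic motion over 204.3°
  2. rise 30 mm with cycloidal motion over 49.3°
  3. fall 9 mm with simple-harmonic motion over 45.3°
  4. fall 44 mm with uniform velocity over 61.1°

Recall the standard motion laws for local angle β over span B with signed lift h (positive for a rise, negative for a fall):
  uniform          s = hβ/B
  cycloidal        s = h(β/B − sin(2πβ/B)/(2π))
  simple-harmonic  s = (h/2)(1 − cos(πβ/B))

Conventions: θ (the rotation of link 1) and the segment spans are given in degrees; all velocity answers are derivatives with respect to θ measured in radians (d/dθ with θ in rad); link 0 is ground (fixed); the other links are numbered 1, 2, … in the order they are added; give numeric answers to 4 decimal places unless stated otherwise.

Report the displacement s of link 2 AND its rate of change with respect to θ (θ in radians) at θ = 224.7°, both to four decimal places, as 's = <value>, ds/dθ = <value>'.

segment 1 (0° to 204.3°, simple-harmonic, h = 23) is passed completely: s = 0.0000 + (23) = 23.0000
θ = 224.7° falls in segment 2 (204.3° to 253.6°, cycloidal, h = 30): β = 224.7 − 204.3 = 20.4°, B = 49.3°; Δs = 30·(0.4138 − sin(2π·0.4138)/(2π)) = 9.9522; s = 23.0000 + 9.9522 = 32.9522
velocity in seg [204.3°–253.6°] (cycloidal), θ in radians: β = 20.4° = 0.3560 rad, B = 49.3° = 0.8604 rad; ds/dθ = (h/B)(1 − cos(2πβ/B)) = (30/0.8604)(1 − cos(2π·0.4138)) = 64.740413 mm/rad

s = 32.9522, ds/dθ = 64.7404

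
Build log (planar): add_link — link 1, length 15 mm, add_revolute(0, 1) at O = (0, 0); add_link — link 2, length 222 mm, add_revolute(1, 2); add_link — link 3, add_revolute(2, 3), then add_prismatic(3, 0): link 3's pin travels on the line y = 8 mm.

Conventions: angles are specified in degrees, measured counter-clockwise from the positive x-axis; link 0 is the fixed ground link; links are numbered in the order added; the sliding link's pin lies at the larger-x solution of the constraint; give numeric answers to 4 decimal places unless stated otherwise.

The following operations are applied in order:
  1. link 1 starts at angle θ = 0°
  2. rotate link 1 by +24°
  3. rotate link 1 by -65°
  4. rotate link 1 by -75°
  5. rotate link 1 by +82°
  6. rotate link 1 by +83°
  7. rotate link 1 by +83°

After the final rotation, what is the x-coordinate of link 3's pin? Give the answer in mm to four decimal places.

geometry: r = 15 mm, L = 222 mm, e = 8 mm; θ starts at 0°
rotate link 1 by +24°: θ ← 0° +24° = 24°
rotate link 1 by -65°: θ ← 24° -65° = -41°
rotate link 1 by -75°: θ ← -41° -75° = -116°
rotate link 1 by +82°: θ ← -116° +82° = -34°
rotate link 1 by +83°: θ ← -34° +83° = 49°
rotate link 1 by +83°: θ ← 49° +83° = 132°
crank pin P = (r cos θ, r sin θ) = (-10.036959, 11.147172)
h = r sin θ − e = 11.147172 − 8 = 3.147172
x = r cos θ + √(L² − h²) = -10.036959 + 221.977691 = 211.940732

211.9407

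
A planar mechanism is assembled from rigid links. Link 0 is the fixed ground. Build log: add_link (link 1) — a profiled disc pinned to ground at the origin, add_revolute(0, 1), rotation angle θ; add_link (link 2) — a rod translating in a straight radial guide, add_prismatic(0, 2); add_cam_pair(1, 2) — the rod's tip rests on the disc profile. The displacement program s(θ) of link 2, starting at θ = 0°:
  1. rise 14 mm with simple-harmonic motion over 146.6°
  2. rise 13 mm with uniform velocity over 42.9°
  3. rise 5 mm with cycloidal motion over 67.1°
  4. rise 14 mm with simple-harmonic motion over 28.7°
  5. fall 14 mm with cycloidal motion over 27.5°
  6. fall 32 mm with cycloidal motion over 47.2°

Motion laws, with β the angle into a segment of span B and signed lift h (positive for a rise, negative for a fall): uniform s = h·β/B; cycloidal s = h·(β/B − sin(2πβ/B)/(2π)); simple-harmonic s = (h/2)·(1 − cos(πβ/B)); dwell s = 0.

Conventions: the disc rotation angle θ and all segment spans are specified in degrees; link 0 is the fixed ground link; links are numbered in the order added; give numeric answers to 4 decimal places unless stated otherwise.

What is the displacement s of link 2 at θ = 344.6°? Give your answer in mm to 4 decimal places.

seg 1 [0°–146.6°] simple-harmonic, h=14: full span → s += 14 → s = 14.0000
seg 2 [146.6°–189.5°] uniform, h=13: full span → s += 13 → s = 27.0000
seg 3 [189.5°–256.6°] cycloidal, h=5: full span → s += 5 → s = 32.0000
seg 4 [256.6°–285.3°] simple-harmonic, h=14: full span → s += 14 → s = 46.0000
seg 5 [285.3°–312.8°] cycloidal, h=-14: full span → s += -14 → s = 32.0000
seg 6 [312.8°–360°] cycloidal, h=-32: θ=344.6° here. β=31.8, B=47.2. -32·(0.6737 − sin(2π·0.6737)/(2π)) = -26.0786 → s = 5.9214

5.9214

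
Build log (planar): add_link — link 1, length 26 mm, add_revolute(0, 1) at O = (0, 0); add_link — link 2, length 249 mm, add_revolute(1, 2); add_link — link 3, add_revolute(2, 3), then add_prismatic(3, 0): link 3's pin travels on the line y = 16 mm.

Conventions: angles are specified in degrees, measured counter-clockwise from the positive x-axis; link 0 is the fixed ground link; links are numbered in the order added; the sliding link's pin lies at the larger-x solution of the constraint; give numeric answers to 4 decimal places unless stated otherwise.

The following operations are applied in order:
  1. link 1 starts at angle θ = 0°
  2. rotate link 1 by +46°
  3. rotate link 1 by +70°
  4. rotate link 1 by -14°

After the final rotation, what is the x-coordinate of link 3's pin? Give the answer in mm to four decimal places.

geometry: r = 26 mm, L = 249 mm, e = 16 mm; θ starts at 0°
rotate link 1 by +46°: θ ← 0° +46° = 46°
rotate link 1 by +70°: θ ← 46° +70° = 116°
rotate link 1 by -14°: θ ← 116° -14° = 102°
crank pin P = (r cos θ, r sin θ) = (-5.405704, 25.431838)
h = r sin θ − e = 25.431838 − 16 = 9.431838
x = r cos θ + √(L² − h²) = -5.405704 + 248.821302 = 243.415598

243.4156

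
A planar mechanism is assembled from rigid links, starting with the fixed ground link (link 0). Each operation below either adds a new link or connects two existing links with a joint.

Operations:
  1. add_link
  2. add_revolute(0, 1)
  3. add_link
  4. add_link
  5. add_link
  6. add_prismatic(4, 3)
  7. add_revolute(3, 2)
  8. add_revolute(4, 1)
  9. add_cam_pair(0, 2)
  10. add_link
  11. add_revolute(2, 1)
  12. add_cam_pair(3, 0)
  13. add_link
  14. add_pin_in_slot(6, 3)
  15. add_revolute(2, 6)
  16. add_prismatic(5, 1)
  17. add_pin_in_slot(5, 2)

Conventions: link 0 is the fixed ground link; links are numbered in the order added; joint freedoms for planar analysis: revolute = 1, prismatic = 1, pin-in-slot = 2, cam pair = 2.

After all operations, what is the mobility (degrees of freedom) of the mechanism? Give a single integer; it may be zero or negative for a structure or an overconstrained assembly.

ground; <1,0,0>
#1 <2,0,0>
R:0↔1 J1 <2,1,0>
#2 <3,1,0>
#3 <4,1,0>
#4 <5,1,0>
P:4↔3 J1 <5,2,0>
R:3↔2 J1 <5,3,0>
R:4↔1 J1 <5,4,0>
C:0↔2 J2 <5,4,1>
#5 <6,4,1>
R:2↔1 J1 <6,5,1>
C:3↔0 J2 <6,5,2>
#6 <7,5,2>
PS:6↔3 J2 <7,5,3>
R:2↔6 J1 <7,6,3>
P:5↔1 J1 <7,7,3>
PS:5↔2 J2 <7,7,4>
3×6 − 2×7 − 1×4 = 0

M = 0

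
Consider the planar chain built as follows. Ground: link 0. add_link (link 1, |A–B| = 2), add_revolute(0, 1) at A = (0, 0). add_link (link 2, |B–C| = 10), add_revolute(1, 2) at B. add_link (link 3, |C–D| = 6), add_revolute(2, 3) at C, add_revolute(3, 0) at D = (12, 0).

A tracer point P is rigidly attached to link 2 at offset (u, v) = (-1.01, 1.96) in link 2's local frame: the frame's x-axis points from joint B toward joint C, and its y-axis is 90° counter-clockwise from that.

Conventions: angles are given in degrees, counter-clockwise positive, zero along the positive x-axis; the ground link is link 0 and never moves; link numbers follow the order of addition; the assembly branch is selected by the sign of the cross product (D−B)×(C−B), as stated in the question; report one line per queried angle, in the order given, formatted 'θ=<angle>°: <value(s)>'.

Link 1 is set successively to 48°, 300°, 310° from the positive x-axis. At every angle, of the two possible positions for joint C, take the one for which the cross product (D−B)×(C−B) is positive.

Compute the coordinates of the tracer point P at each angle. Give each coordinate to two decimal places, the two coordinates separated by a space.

A=(0,0), D=(12.00,0)
θ=48°: B = A + 2.00·(cos48°, sin48°) = (1.3383, 1.4863)
θ=48°: |BD| = 10.7648
θ=48°: circle(B,10.00) ∩ circle(D,6.00): a=8.3551, h=5.4948
θ=48°:   candidates: C₊=(10.3720,5.7749) cross=59.151; C₋=(8.8546,-5.1095) cross=-59.151
θ=48°:   branch + wants cross > 0 → take C=(10.3720,5.7749) (cross=59.151)
θ=48°: ex = (C−B)/|BC| = (0.9034,0.4289); ey = (-0.4289,0.9034)
θ=48°: P = B + -1.01·ex + 1.96·ey = (-0.4147,2.8237)
θ=300°: B = A + 2.00·(cos300°, sin300°) = (1.0000, -1.7321)
θ=300°: |BD| = 11.1355
θ=300°: circle(B,10.00) ∩ circle(D,6.00): a=8.4414, h=5.3612
θ=300°:   candidates: C₊=(8.5048,4.8769) cross=59.699; C₋=(10.1726,-5.7149) cross=-59.699
θ=300°:   branch + wants cross > 0 → take C=(8.5048,4.8769) (cross=59.699)
θ=300°: ex = (C−B)/|BC| = (0.7505,0.6609); ey = (-0.6609,0.7505)
θ=300°: P = B + -1.01·ex + 1.96·ey = (-1.0533,-0.9286)
θ=310°: B = A + 2.00·(cos310°, sin310°) = (1.2856, -1.5321)
θ=310°: |BD| = 10.8234
θ=310°: circle(B,10.00) ∩ circle(D,6.00): a=8.3683, h=5.4747
θ=310°:   candidates: C₊=(8.7946,5.0720) cross=59.255; C₋=(10.3445,-5.7671) cross=-59.255
θ=310°:   branch + wants cross > 0 → take C=(8.7946,5.0720) (cross=59.255)
θ=310°: ex = (C−B)/|BC| = (0.7509,0.6604); ey = (-0.6604,0.7509)
θ=310°: P = B + -1.01·ex + 1.96·ey = (-0.7672,-0.7273)

θ=48°: -0.41 2.82
θ=300°: -1.05 -0.93
θ=310°: -0.77 -0.73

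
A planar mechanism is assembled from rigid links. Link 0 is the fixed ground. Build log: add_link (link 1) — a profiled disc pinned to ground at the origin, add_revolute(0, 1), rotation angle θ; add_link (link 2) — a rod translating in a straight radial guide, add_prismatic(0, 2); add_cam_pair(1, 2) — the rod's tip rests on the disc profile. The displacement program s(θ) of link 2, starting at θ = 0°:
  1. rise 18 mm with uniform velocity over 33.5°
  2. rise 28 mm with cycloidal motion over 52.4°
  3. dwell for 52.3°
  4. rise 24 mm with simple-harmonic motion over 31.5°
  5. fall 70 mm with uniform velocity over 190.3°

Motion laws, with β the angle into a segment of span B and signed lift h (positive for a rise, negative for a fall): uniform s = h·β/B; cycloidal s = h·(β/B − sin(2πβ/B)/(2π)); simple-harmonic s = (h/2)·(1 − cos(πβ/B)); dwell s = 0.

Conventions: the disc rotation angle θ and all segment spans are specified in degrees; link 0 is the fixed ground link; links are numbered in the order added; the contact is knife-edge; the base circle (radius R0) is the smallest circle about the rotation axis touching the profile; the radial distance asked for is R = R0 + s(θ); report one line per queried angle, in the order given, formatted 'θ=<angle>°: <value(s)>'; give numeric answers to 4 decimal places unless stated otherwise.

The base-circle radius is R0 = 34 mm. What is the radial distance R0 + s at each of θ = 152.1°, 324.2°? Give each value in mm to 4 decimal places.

seg 1 [0°–33.5°] uniform, h=18: full span → s += 18 → s = 18.0000
seg 2 [33.5°–85.9°] cycloidal, h=28: full span → s += 28 → s = 46.0000
seg 3 [85.9°–138.2°] dwell: s stays 46.0000
seg 4 [138.2°–169.7°] simple-harmonic, h=24: θ=152.1° here. β=13.9, B=31.5. 24/2·(1 − cos(π·0.4413)) = 9.7985 → s = 55.7985
seg 4 [138.2°–169.7°] simple-harmonic, h=24: full span → s += 24 → s = 70.0000
seg 5 [169.7°–360°] uniform, h=-70: θ=324.2° here. β=154.5, B=190.3. -70·154.5/190.3 = -56.8313 → s = 13.1687
θ=152.1°: R = R0 + s = 34 + 55.7985 = 89.7985
θ=324.2°: R = R0 + s = 34 + 13.1687 = 47.1687

θ=152.1°: 89.7985
θ=324.2°: 47.1687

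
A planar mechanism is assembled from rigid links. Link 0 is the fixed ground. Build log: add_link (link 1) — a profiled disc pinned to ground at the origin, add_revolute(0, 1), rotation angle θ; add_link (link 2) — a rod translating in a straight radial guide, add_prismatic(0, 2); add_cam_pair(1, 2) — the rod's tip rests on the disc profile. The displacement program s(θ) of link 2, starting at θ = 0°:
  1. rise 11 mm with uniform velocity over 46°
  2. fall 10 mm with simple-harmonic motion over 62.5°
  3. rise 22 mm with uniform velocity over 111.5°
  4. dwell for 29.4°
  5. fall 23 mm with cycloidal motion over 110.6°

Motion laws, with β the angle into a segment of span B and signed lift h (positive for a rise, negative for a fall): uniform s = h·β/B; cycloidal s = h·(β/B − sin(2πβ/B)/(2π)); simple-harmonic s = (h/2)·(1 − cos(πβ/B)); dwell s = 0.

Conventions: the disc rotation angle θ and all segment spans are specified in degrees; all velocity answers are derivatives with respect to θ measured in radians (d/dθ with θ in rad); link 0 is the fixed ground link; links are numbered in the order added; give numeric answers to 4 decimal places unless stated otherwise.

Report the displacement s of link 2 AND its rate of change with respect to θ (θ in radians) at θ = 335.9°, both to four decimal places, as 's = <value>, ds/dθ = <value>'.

seg 1 [0°–46°] uniform, h=11: full span → s += 11 → s = 11.0000
seg 2 [46°–108.5°] simple-harmonic, h=-10: full span → s += -10 → s = 1.0000
seg 3 [108.5°–220°] uniform, h=22: full span → s += 22 → s = 23.0000
seg 4 [220°–249.4°] dwell: s stays 23.0000
seg 5 [249.4°–360°] cycloidal, h=-23: θ=335.9° here. β=86.5, B=110.6. -23·(0.7821 − sin(2π·0.7821)/(2π)) = -21.5746 → s = 1.4254
velocity in seg [249.4°–360°] (cycloidal), θ in radians: β = 86.5° = 1.5097 rad, B = 110.6° = 1.9303 rad; ds/dθ = (h/B)(1 − cos(2πβ/B)) = ((-23)/1.9303)(1 − cos(2π·0.7821)) = -9.528321 mm/rad

s = 1.4254, ds/dθ = -9.5283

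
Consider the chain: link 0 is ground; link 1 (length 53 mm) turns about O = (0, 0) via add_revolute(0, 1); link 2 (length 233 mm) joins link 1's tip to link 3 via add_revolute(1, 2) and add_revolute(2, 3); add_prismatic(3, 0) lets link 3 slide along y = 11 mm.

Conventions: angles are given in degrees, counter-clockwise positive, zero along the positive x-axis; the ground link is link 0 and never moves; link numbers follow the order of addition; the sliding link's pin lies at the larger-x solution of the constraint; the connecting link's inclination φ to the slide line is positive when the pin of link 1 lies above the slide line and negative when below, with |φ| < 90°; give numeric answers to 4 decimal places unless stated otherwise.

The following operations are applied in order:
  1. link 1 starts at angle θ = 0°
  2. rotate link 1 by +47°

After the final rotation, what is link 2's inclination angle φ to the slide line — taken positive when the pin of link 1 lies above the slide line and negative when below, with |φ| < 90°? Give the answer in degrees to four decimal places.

geometry: r = 53 mm, L = 233 mm, e = 11 mm; θ starts at 0°
rotate link 1 by +47°: θ ← 0° +47° = 47°
h = r sin θ − e = 38.761746 − 11 = 27.761746
sin φ = h / L = 27.761746 / 233 = 0.11914913
φ = arcsin(0.11914913) = 6.842999°

6.8430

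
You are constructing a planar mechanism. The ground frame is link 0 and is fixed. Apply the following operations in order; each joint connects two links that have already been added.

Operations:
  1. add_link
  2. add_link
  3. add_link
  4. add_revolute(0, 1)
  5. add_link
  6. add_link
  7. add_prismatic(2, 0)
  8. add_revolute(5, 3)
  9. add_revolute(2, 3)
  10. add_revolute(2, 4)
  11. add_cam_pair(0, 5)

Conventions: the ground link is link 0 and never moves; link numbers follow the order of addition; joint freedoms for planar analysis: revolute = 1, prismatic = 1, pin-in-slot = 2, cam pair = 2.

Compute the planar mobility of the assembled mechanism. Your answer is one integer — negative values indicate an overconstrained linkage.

L=1 J1=0 J2=0
add link → L=2 J1=0 J2=0
add link → L=3 J1=0 J2=0
add link → L=4 J1=0 J2=0
R@0,1 dof=1 J1 → L=4 J1=1 J2=0
add link → L=5 J1=1 J2=0
add link → L=6 J1=1 J2=0
P@2,0 dof=1 J1 → L=6 J1=2 J2=0
R@5,3 dof=1 J1 → L=6 J1=3 J2=0
R@2,3 dof=1 J1 → L=6 J1=4 J2=0
R@2,4 dof=1 J1 → L=6 J1=5 J2=0
C@0,5 dof=2 J2 → L=6 J1=5 J2=1
M=3(L−1)−2J1−J2=3·5−2·5−1=4

M = 4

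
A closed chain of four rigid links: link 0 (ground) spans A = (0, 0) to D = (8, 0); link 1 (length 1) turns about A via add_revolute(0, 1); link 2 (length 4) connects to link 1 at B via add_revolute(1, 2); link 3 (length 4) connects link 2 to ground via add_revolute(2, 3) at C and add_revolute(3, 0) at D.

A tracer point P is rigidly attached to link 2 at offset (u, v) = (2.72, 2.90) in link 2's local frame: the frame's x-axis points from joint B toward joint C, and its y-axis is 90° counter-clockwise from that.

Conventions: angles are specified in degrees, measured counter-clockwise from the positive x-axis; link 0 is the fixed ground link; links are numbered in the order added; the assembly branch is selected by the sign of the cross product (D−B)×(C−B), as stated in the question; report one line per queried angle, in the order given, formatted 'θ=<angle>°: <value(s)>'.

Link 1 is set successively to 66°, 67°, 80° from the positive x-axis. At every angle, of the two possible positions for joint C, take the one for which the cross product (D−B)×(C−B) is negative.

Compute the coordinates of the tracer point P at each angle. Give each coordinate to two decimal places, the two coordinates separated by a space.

A=(0,0), D=(8.00,0)
θ=66°: B = A + 1.00·(cos66°, sin66°) = (0.4067, 0.9135)
θ=66°: |BD| = 7.6480
θ=66°: circle(B,4.00) ∩ circle(D,4.00): a=3.8240, h=1.1734
θ=66°:   candidates: C₊=(4.3435,1.6218) cross=8.974; C₋=(4.0632,-0.7083) cross=-8.974
θ=66°:   branch - wants cross < 0 → take C=(4.0632,-0.7083) (cross=-8.974)
θ=66°: ex = (C−B)/|BC| = (0.9141,-0.4055); ey = (0.4055,0.9141)
θ=66°: P = B + 2.72·ex + 2.90·ey = (4.0689,2.4617)
θ=67°: B = A + 1.00·(cos67°, sin67°) = (0.3907, 0.9205)
θ=67°: |BD| = 7.6647
θ=67°: circle(B,4.00) ∩ circle(D,4.00): a=3.8324, h=1.1458
θ=67°:   candidates: C₊=(4.3330,1.5978) cross=8.782; C₋=(4.0578,-0.6773) cross=-8.782
θ=67°:   branch - wants cross < 0 → take C=(4.0578,-0.6773) (cross=-8.782)
θ=67°: ex = (C−B)/|BC| = (0.9168,-0.3994); ey = (0.3994,0.9168)
θ=67°: P = B + 2.72·ex + 2.90·ey = (4.0427,2.4926)
θ=80°: B = A + 1.00·(cos80°, sin80°) = (0.1736, 0.9848)
θ=80°: |BD| = 7.8881
θ=80°: circle(B,4.00) ∩ circle(D,4.00): a=3.9440, h=0.6668
θ=80°:   candidates: C₊=(4.1701,1.1540) cross=5.260; C₋=(4.0036,-0.1692) cross=-5.260
θ=80°:   branch - wants cross < 0 → take C=(4.0036,-0.1692) (cross=-5.260)
θ=80°: ex = (C−B)/|BC| = (0.9575,-0.2885); ey = (0.2885,0.9575)
θ=80°: P = B + 2.72·ex + 2.90·ey = (3.6146,2.9768)

θ=66°: 4.07 2.46
θ=67°: 4.04 2.49
θ=80°: 3.61 2.98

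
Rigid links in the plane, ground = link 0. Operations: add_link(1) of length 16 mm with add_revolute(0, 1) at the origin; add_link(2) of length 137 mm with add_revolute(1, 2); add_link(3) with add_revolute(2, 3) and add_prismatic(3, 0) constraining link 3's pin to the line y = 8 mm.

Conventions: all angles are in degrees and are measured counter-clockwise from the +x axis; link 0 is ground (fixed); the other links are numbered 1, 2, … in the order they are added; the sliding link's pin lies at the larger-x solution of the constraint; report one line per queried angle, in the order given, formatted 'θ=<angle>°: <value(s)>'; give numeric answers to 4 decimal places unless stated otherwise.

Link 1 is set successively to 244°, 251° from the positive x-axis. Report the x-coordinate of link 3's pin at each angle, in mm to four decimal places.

geometry: r = 16 mm, L = 137 mm, e = 8 mm
θ=244°: crank pin P = (r cos θ, r sin θ) = (-7.013938, -14.380705)
θ=244°: h = r sin θ − e = -14.380705 − 8 = -22.380705
θ=244°: x = r cos θ + √(L² − h²) = -7.013938 + 135.159550 = 128.145612
θ=251°: crank pin P = (r cos θ, r sin θ) = (-5.209090, -15.128297)
θ=251°: h = r sin θ − e = -15.128297 − 8 = -23.128297
θ=251°: x = r cos θ + √(L² − h²) = -5.209090 + 135.033632 = 129.824542

θ=244°: 128.1456
θ=251°: 129.8245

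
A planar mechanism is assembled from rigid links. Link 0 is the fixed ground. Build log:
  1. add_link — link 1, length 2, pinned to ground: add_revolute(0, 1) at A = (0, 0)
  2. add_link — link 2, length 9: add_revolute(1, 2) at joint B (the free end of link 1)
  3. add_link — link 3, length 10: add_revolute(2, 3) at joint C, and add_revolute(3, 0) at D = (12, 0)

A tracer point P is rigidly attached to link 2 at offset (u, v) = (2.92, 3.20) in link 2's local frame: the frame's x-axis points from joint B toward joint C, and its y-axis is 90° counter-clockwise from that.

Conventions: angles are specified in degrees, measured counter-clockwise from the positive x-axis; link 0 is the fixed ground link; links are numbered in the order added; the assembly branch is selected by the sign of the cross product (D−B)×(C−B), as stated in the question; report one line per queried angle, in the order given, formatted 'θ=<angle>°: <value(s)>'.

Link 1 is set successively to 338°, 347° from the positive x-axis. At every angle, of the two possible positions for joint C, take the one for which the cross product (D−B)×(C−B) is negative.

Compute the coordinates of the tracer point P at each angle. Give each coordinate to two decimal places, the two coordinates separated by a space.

A=(0,0), D=(12.00,0)
θ=338°: B = A + 2.00·(cos338°, sin338°) = (1.8544, -0.7492)
θ=338°: |BD| = 10.1733
θ=338°: circle(B,9.00) ∩ circle(D,10.00): a=4.1528, h=7.9846
θ=338°:   candidates: C₊=(5.4079,7.5196) cross=81.230; C₋=(6.5839,-8.4063) cross=-81.230
θ=338°:   branch - wants cross < 0 → take C=(6.5839,-8.4063) (cross=-81.230)
θ=338°: ex = (C−B)/|BC| = (0.5255,-0.8508); ey = (0.8508,0.5255)
θ=338°: P = B + 2.92·ex + 3.20·ey = (6.1114,-1.5519)
θ=347°: B = A + 2.00·(cos347°, sin347°) = (1.9487, -0.4499)
θ=347°: |BD| = 10.0613
θ=347°: circle(B,9.00) ∩ circle(D,10.00): a=4.0865, h=8.0188
θ=347°:   candidates: C₊=(5.6725,7.7436) cross=80.680; C₋=(6.3897,-8.2779) cross=-80.680
θ=347°:   branch - wants cross < 0 → take C=(6.3897,-8.2779) (cross=-80.680)
θ=347°: ex = (C−B)/|BC| = (0.4934,-0.8698); ey = (0.8698,0.4934)
θ=347°: P = B + 2.92·ex + 3.20·ey = (6.1729,-1.4107)

θ=338°: 6.11 -1.55
θ=347°: 6.17 -1.41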